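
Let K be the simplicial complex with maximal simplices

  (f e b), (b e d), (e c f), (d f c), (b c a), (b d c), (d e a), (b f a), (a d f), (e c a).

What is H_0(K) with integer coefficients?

H_0 = Z.

Fix the vertex order a < b < c < d < e < f and write every simplex with vertices in increasing order. Then dim K = 2 and the simplices of K are:

  0-simplices (6): a, b, c, d, e, f
  1-simplices (15): ab, ac, ad, ae, af, bc, bd, be, bf, cd, ce, cf, de, df, ef
  2-simplices (10): abc, abf, ace, ade, adf, bcd, bde, bef, cdf, cef

Hence C_0 ≅ Z^6, C_1 ≅ Z^15, C_2 ≅ Z^10.

∂_1: C_1 → C_0 is given by ∂[p,q] = [q] − [p]. For instance
  ∂cd = d − c.
This gives a 6×15 integer matrix of rank 5; reducing to Smith normal form yields diagonal entries (1,1,1,1,1).

Boundary ∂_2: C_2 → C_1 maps a triangle to the signed sum of its edges. For instance
  ∂abc = bc − ac + ab,
  ∂bcd = cd − bd + bc.
The resulting 15×10 matrix has rank 10, and its Smith normal form has invariant factors (1,1,1,1,1,1,1,1,1,2).

Computing H_k = (kernel of ∂_k) / (image of ∂_{k+1}):

  H_0: rank C_0 − rank ∂_1 = 6 − 5 = 1, and the invariant factors of ∂_1 are all 1, so H_0 ≅ Z.

(K is a triangulation of the real projective plane RP^2.)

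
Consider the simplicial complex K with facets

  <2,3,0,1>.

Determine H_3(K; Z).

K has 4 vertices, 6 edges, 4 triangles, 1 3-simplex.
rank ∂_3 = 1, rank ∂_4 = 0 ⇒ b_3 = 1 − 1 − 0 = 0. So H_3 ≅ 0.

H_3 ≅ 0.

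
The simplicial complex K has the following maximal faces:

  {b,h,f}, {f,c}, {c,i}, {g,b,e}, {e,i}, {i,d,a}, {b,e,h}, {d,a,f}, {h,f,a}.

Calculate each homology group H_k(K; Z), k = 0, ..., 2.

H_0 ≅ Z,  H_1 ≅ Z^2,  H_2 = 0.

We work with the vertex ordering a < b < c < d < e < f < g < h < i. The simplices of K, each written with vertices in increasing order, are:

  0-simplices (9): a, b, c, d, e, f, g, h, i
  1-simplices (16): ad, af, ah, ai, be, bf, bg, bh, cf, ci, df, di, eg, eh, ei, fh
  2-simplices (6): adf, adi, afh, beg, beh, bfh

giving chain groups C_0 ≅ Z^9, C_1 ≅ Z^16, C_2 ≅ Z^6.

Boundary ∂_1: C_1 → C_0 is given by ∂[p,q] = [q] − [p]. For instance
  ∂bg = g − b.
The resulting 9×16 matrix has rank 8, and its Smith normal form has invariant factors (1,1,1,1,1,1,1,1).

Boundary ∂_2: C_2 → C_1 sends each 2-simplex [p,q,r] to [q,r] − [p,r] + [p,q]. For instance
  ∂beg = eg − bg + be,
  ∂bfh = fh − bh + bf.
This gives a 16×6 integer matrix of rank 6; reducing to Smith normal form yields diagonal entries (1,1,1,1,1,1).

Computing H_k = (kernel of ∂_k) / (image of ∂_{k+1}):

  H_0: rank C_0 − rank ∂_1 = 9 − 8 = 1, and the invariant factors of ∂_1 are all 1, so H_0 ≅ Z.
  H_1: rank ker ∂_1 − rank ∂_2 = (16 − 8) − 6 = 2, and the invariant factors of ∂_2 are all 1, so H_1 ≅ Z^2.
  H_2: rank ker ∂_2 − rank ∂_3 = (6 − 6) − 0 = 0, and there is no ∂_3, so H_2 ≅ 0.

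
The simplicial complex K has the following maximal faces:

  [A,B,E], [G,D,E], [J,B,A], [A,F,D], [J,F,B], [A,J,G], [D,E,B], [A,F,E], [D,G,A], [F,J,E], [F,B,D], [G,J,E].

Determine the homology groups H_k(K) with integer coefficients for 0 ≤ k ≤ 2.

We work with the vertex ordering A < B < D < E < F < G < J. The simplices of K, each written with vertices in increasing order, are:

  0-simplices (7): A, B, D, E, F, G, J
  1-simplices (18): AB, AD, AE, AF, AG, AJ, BD, BE, BF, BJ, DE, DF, DG, EF, EG, EJ, FJ, GJ
  2-simplices (12): ABE, ABJ, ADF, ADG, AEF, AGJ, BDE, BDF, BFJ, DEG, EFJ, EGJ

giving chain groups C_0 ≅ Z^7, C_1 ≅ Z^18, C_2 ≅ Z^12.

∂_1: C_1 → C_0 maps an edge to its endpoints' difference, ∂[p,q] = q − p. For instance
  ∂EG = G − E.
This gives a 7×18 integer matrix of rank 6; reducing to Smith normal form yields diagonal entries (1,1,1,1,1,1).

Boundary ∂_2: C_2 → C_1 maps a triangle to the signed sum of its edges. For instance
  ∂AGJ = GJ − AJ + AG,
  ∂BDF = DF − BF + BD.
This gives a 18×12 integer matrix of rank 12; reducing to Smith normal form yields diagonal entries (1,1,1,1,1,1,1,1,1,1,1,2).

Reading off H_k = ker ∂_k / im ∂_{k+1}:

  H_0: rank C_0 − rank ∂_1 = 7 − 6 = 1, and the invariant factors of ∂_1 are all 1, so H_0 ≅ Z.
  H_1: rank ker ∂_1 − rank ∂_2 = (18 − 6) − 12 = 0, and ∂_2 has invariant factor 2 > 1, so H_1 ≅ Z/2.
  H_2: rank ker ∂_2 − rank ∂_3 = (12 − 12) − 0 = 0, and there is no ∂_3, so H_2 ≅ 0.

(K is a triangulation of the real projective plane RP^2.)

H_0 = Z,  H_1 = Z/2,  H_2 = 0.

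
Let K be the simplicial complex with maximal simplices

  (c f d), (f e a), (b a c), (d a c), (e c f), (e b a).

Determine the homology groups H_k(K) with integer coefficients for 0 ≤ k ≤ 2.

H_0 ≅ Z,  H_1 ≅ Z,  H_2 = 0.

We work with the vertex ordering a < b < c < d < e < f. The simplices of K, each written with vertices in increasing order, are:

  0-simplices (6): a, b, c, d, e, f
  1-simplices (12): ab, ac, ad, ae, af, bc, be, cd, ce, cf, df, ef
  2-simplices (6): abc, abe, acd, aef, cdf, cef

Hence C_0 ≅ Z^6, C_1 ≅ Z^12, C_2 ≅ Z^6.

The boundary map ∂_1: C_1 → C_0 maps an edge to its endpoints' difference, ∂[p,q] = q − p. For instance
  ∂ab = b − a.
The resulting 6×12 matrix has rank 5, and its Smith normal form has invariant factors (1,1,1,1,1).

∂_2: C_2 → C_1 acts by ∂[p,q,r] = [q,r] − [p,r] + [p,q]. For instance
  ∂cef = ef − cf + ce,
  ∂abe = be − ae + ab.
As a 12×6 matrix over Z this has rank 6, with invariant factors (1,1,1,1,1,1).

Computing H_k = (kernel of ∂_k) / (image of ∂_{k+1}):

  H_0: rank C_0 − rank ∂_1 = 6 − 5 = 1, and the invariant factors of ∂_1 are all 1, so H_0 ≅ Z.
  H_1: rank ker ∂_1 − rank ∂_2 = (12 − 5) − 6 = 1, and the invariant factors of ∂_2 are all 1, so H_1 ≅ Z.
  H_2: rank ker ∂_2 − rank ∂_3 = (6 − 6) − 0 = 0, and there is no ∂_3, so H_2 ≅ 0.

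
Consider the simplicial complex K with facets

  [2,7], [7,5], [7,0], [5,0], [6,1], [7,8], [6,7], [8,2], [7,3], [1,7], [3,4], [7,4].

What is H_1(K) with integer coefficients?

Take the total order 0 < 1 < 2 < 3 < 4 < 5 < 6 < 7 < 8 on the vertex set. Then K (dimension 1) consists of the simplices:

  0-simplices (9): [0], [1], [2], [3], [4], [5], [6], [7], [8]
  1-simplices (12): [0,5], [0,7], [1,6], [1,7], [2,7], [2,8], [3,4], [3,7], [4,7], [5,7], [6,7], [7,8]

Hence C_0 ≅ Z^9, C_1 ≅ Z^12.

∂_1: C_1 → C_0 sends each edge [p,q] (with p < q) to q − p. For instance
  ∂[2,7] = [7] − [2].
The 9×12 boundary matrix has rank 8 and Smith normal form diag(1,1,1,1,1,1,1,1).

Computing H_k = (kernel of ∂_k) / (image of ∂_{k+1}):

  H_1: rank ker ∂_1 − rank ∂_2 = (12 − 8) − 0 = 4, and there is no ∂_2, so H_1 = Z^4.

H_1 ≅ Z^4.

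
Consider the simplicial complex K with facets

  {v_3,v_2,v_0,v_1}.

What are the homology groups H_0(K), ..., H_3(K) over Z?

Order the vertices as v_0 < v_1 < v_2 < v_3. Listing each simplex with vertices in this order, K has dimension 3 with simplices:

  0-simplices (4): [v_0], [v_1], [v_2], [v_3]
  1-simplices (6): [v_0,v_1], [v_0,v_2], [v_0,v_3], [v_1,v_2], [v_1,v_3], [v_2,v_3]
  2-simplices (4): [v_0,v_1,v_2], [v_0,v_1,v_3], [v_0,v_2,v_3], [v_1,v_2,v_3]
  3-simplices (1): [v_0,v_1,v_2,v_3]

giving chain groups C_0 ≅ Z^4, C_1 ≅ Z^6, C_2 ≅ Z^4, C_3 ≅ Z^1.

The boundary map ∂_1: C_1 → C_0 maps an edge to its endpoints' difference, ∂[p,q] = q − p. For instance
  ∂[v_1,v_3] = [v_3] − [v_1].
The 4×6 boundary matrix has rank 3 and Smith normal form diag(1,1,1).

The boundary map ∂_2: C_2 → C_1 sends each 2-simplex [p,q,r] to [q,r] − [p,r] + [p,q]. For instance
  ∂[v_1,v_2,v_3] = [v_2,v_3] − [v_1,v_3] + [v_1,v_2],
  ∂[v_0,v_1,v_2] = [v_1,v_2] − [v_0,v_2] + [v_0,v_1].
The 6×4 boundary matrix has rank 3 and Smith normal form diag(1,1,1).

∂_3: C_3 → C_2 sends each 3-simplex σ to the alternating sum Σ_i (−1)^i (σ with its i-th vertex removed). For instance
  ∂[v_0,v_1,v_2,v_3] = [v_1,v_2,v_3] − [v_0,v_2,v_3] + [v_0,v_1,v_3] − [v_0,v_1,v_2].
The 4×1 boundary matrix has rank 1 and Smith normal form diag(1).

Reading off H_k = ker ∂_k / im ∂_{k+1}:

  H_0: rank C_0 − rank ∂_1 = 4 − 3 = 1, and the invariant factors of ∂_1 are all 1, so H_0 ≅ Z.
  H_1: rank ker ∂_1 − rank ∂_2 = (6 − 3) − 3 = 0, and the invariant factors of ∂_2 are all 1, so H_1 ≅ 0.
  H_2: rank ker ∂_2 − rank ∂_3 = (4 − 3) − 1 = 0, and the invariant factors of ∂_3 are all 1, so H_2 ≅ 0.
  H_3: rank ker ∂_3 − rank ∂_4 = (1 − 1) − 0 = 0, and there is no ∂_4, so H_3 ≅ 0.

As a check, the Euler characteristic is 4 − 6 + 4 − 1 = 1, which agrees with 1 − 0 + 0 − 0 = 1.

H_0 = Z,  H_1 = 0,  H_2 = 0,  H_3 = 0.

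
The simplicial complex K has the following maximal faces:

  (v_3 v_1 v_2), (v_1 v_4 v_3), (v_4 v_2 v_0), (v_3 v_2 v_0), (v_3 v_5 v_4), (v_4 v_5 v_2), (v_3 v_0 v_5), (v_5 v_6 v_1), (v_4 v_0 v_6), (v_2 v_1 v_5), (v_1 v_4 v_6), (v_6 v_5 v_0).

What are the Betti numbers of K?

K has 7 vertices, 18 edges, 12 triangles.
rank ∂_0 = 0, rank ∂_1 = 6 ⇒ b_0 = 7 − 0 − 6 = 1; all invariant factors of ∂_1 are 1 so no torsion. So H_0 ≅ Z.
rank ∂_1 = 6, rank ∂_2 = 12 ⇒ b_1 = 18 − 6 − 12 = 0; ∂_2 has invariant factor(s) [2] giving torsion. So H_1 ≅ Z/2.
rank ∂_2 = 12, rank ∂_3 = 0 ⇒ b_2 = 12 − 12 − 0 = 0. So H_2 ≅ 0.

b_0 = 1, b_1 = 0, b_2 = 0.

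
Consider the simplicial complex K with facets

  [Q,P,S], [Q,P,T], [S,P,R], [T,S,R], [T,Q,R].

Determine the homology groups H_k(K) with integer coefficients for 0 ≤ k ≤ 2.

Order the vertices as P < Q < R < S < T. Listing each simplex with vertices in this order, K has dimension 2 with simplices:

  0-simplices (5): P, Q, R, S, T
  1-simplices (10): PQ, PR, PS, PT, QR, QS, QT, RS, RT, ST
  2-simplices (5): PQS, PQT, PRS, QRT, RST

giving chain groups C_0 ≅ Z^5, C_1 ≅ Z^10, C_2 ≅ Z^5.

The boundary map ∂_1: C_1 → C_0 is given by ∂[p,q] = [q] − [p].
The 5×10 boundary matrix has rank 4 and Smith normal form diag(1,1,1,1).

Boundary ∂_2: C_2 → C_1 maps a triangle to the signed sum of its edges. For instance
  ∂PRS = RS − PS + PR,
  ∂PQT = QT − PT + PQ.
As a 10×5 matrix over Z this has rank 5, with invariant factors (1,1,1,1,1).

Computing H_k = (kernel of ∂_k) / (image of ∂_{k+1}):

  H_0: rank C_0 − rank ∂_1 = 5 − 4 = 1, and the invariant factors of ∂_1 are all 1, so H_0 ≅ Z.
  H_1: rank ker ∂_1 − rank ∂_2 = (10 − 4) − 5 = 1, and the invariant factors of ∂_2 are all 1, so H_1 ≅ Z.
  H_2: rank ker ∂_2 − rank ∂_3 = (5 − 5) − 0 = 0, and there is no ∂_3, so H_2 ≅ 0.

H_0 = Z,  H_1 = Z,  H_2 = 0.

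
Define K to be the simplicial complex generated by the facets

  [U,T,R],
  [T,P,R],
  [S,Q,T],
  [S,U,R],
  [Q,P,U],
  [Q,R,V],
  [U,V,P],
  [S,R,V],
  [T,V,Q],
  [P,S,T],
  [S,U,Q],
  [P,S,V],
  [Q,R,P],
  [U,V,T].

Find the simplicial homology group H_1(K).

H_1 ≅ Z^2.

Fix the vertex order P < Q < R < S < T < U < V and write every simplex with vertices in increasing order. Then dim K = 2 and the simplices of K are:

  0-simplices (7): P, Q, R, S, T, U, V
  1-simplices (21): PQ, PR, PS, PT, PU, PV, QR, QS, QT, QU, QV, RS, RT, RU, RV, ST, SU, SV, TU, TV, UV
  2-simplices (14): PQR, PQU, PRT, PST, PSV, PUV, QRV, QST, QSU, QTV, RSU, RSV, RTU, TUV

Hence C_0 ≅ Z^7, C_1 ≅ Z^21, C_2 ≅ Z^14.

Boundary ∂_1: C_1 → C_0 is given by ∂[p,q] = [q] − [p].
As a 7×21 matrix over Z this has rank 6, with invariant factors (1,1,1,1,1,1).

The boundary map ∂_2: C_2 → C_1 acts by ∂[p,q,r] = [q,r] − [p,r] + [p,q]. For instance
  ∂PQU = QU − PU + PQ,
  ∂QST = ST − QT + QS.
This gives a 21×14 integer matrix of rank 13; reducing to Smith normal form yields diagonal entries (1,1,1,1,1,1,1,1,1,1,1,1,1).

Computing H_k = (kernel of ∂_k) / (image of ∂_{k+1}):

  H_1: rank ker ∂_1 − rank ∂_2 = (21 − 6) − 13 = 2, and the invariant factors of ∂_2 are all 1, so H_1 ≅ Z^2.

(K is a triangulation of the torus T^2.)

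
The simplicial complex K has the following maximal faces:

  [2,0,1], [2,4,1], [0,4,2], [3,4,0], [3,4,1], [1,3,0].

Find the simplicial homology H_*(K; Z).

H_0 = Z,  H_1 = 0,  H_2 = Z.

Order the vertices as 0 < 1 < 2 < 3 < 4. Listing each simplex with vertices in this order, K has dimension 2 with simplices:

  0-simplices (5): [0], [1], [2], [3], [4]
  1-simplices (9): [0,1], [0,2], [0,3], [0,4], [1,2], [1,3], [1,4], [2,4], [3,4]
  2-simplices (6): [0,1,2], [0,1,3], [0,2,4], [0,3,4], [1,2,4], [1,3,4]

giving chain groups C_0 ≅ Z^5, C_1 ≅ Z^9, C_2 ≅ Z^6.

∂_1: C_1 → C_0 maps an edge to its endpoints' difference, ∂[p,q] = q − p.
The 5×9 boundary matrix has rank 4 and Smith normal form diag(1,1,1,1).

∂_2: C_2 → C_1 maps a triangle to the signed sum of its edges. For instance
  ∂[0,1,3] = [1,3] − [0,3] + [0,1],
  ∂[1,3,4] = [3,4] − [1,4] + [1,3].
The 9×6 boundary matrix has rank 5 and Smith normal form diag(1,1,1,1,1).

Reading off H_k = ker ∂_k / im ∂_{k+1}:

  H_0: rank C_0 − rank ∂_1 = 5 − 4 = 1, and the invariant factors of ∂_1 are all 1, so H_0 ≅ Z.
  H_1: rank ker ∂_1 − rank ∂_2 = (9 − 4) − 5 = 0, and the invariant factors of ∂_2 are all 1, so H_1 ≅ 0.
  H_2: rank ker ∂_2 − rank ∂_3 = (6 − 5) − 0 = 1, and there is no ∂_3, so H_2 ≅ Z.

(K is a triangulation of the 2-sphere S^2.)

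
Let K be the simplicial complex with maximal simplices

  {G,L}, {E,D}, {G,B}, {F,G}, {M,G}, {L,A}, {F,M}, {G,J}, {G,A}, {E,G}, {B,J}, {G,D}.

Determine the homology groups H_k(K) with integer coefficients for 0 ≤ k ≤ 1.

Order the vertices as A < B < D < E < F < G < J < L < M. Listing each simplex with vertices in this order, K has dimension 1 with simplices:

  0-simplices (9): A, B, D, E, F, G, J, L, M
  1-simplices (12): AG, AL, BG, BJ, DE, DG, EG, FG, FM, GJ, GL, GM

so the chain groups are C_0 ≅ Z^9, C_1 ≅ Z^12.

The boundary map ∂_1: C_1 → C_0 is given by ∂[p,q] = [q] − [p]. For instance
  ∂BJ = J − B.
As a 9×12 matrix over Z this has rank 8, with invariant factors (1,1,1,1,1,1,1,1).

From H_k ≅ ker(∂_k) / im(∂_{k+1}) we obtain:

  H_0: rank C_0 − rank ∂_1 = 9 − 8 = 1, and the invariant factors of ∂_1 are all 1, so H_0 ≅ Z.
  H_1: rank ker ∂_1 − rank ∂_2 = (12 − 8) − 0 = 4, and there is no ∂_2, so H_1 ≅ Z^4.

(K is a triangulation of a wedge of 4 circles.)

H_0 = Z,  H_1 = Z^4.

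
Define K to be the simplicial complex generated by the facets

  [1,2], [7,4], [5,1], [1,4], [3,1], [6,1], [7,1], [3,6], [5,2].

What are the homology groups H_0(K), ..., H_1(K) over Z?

H_0 = Z,  H_1 = Z^3.

K has 7 vertices, 9 edges.
rank ∂_0 = 0, rank ∂_1 = 6 ⇒ b_0 = 7 − 0 − 6 = 1; all invariant factors of ∂_1 are 1 so no torsion. So H_0 = Z.
rank ∂_1 = 6, rank ∂_2 = 0 ⇒ b_1 = 9 − 6 − 0 = 3. So H_1 = Z^3.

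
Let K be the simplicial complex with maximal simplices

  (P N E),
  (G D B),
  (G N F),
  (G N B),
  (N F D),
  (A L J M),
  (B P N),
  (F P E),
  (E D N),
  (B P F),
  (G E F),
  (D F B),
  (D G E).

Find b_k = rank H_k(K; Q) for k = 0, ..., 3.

Fix the vertex order A < B < D < E < F < G < J < L < M < N < P and write every simplex with vertices in increasing order. Then dim K = 3 and the simplices of K are:

  0-simplices (11): A, B, D, E, F, G, J, L, M, N, P
  1-simplices (24): AJ, AL, AM, BD, BF, BG, BN, BP, DE, DF, DG, DN, EF, EG, EN, EP, FG, FN, FP, GN, JL, JM, LM, NP
  2-simplices (16): AJL, AJM, ALM, BDF, BDG, BFP, BGN, BNP, DEG, DEN, DFN, EFG, EFP, ENP, FGN, JLM
  3-simplices (1): AJLM

Hence C_0 ≅ Z^11, C_1 ≅ Z^24, C_2 ≅ Z^16, C_3 ≅ Z^1.

∂_1: C_1 → C_0 maps an edge to its endpoints' difference, ∂[p,q] = q − p. For instance
  ∂EN = N − E.
As a 11×24 matrix over Z this has rank 9, with invariant factors (1,1,1,1,1,1,1,1,1).

The boundary map ∂_2: C_2 → C_1 maps a triangle to the signed sum of its edges. For instance
  ∂FGN = GN − FN + FG,
  ∂EFP = FP − EP + EF.
The 24×16 boundary matrix has rank 15 and Smith normal form diag(1,1,1,1,1,1,1,1,1,1,1,1,1,1,2).

The boundary map ∂_3: C_3 → C_2 sends each 3-simplex σ to the alternating sum Σ_i (−1)^i (σ with its i-th vertex removed). For instance
  ∂AJLM = JLM − ALM + AJM − AJL.
The 16×1 boundary matrix has rank 1 and Smith normal form diag(1).

Now H_k = ker ∂_k / im ∂_{k+1}, so:

  H_0: rank C_0 − rank ∂_1 = 11 − 9 = 2, and the invariant factors of ∂_1 are all 1, so H_0 ≅ Z^2.
  H_1: rank ker ∂_1 − rank ∂_2 = (24 − 9) − 15 = 0, and ∂_2 has invariant factor 2 > 1, so H_1 ≅ Z/2.
  H_2: rank ker ∂_2 − rank ∂_3 = (16 − 15) − 1 = 0, and the invariant factors of ∂_3 are all 1, so H_2 ≅ 0.
  H_3: rank ker ∂_3 − rank ∂_4 = (1 − 1) − 0 = 0, and there is no ∂_4, so H_3 ≅ 0.

Hence the Betti numbers are b_0 = 2, b_1 = 0, b_2 = 0, b_3 = 0.

b_0 = 2, b_1 = 0, b_2 = 0, b_3 = 0.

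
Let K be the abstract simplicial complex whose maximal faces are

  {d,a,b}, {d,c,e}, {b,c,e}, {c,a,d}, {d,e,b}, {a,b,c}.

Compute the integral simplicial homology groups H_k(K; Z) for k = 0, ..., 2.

H_0 = Z,  H_1 = 0,  H_2 = Z.

Order the vertices as a < b < c < d < e. Listing each simplex with vertices in this order, K has dimension 2 with simplices:

  0-simplices (5): a, b, c, d, e
  1-simplices (9): ab, ac, ad, bc, bd, be, cd, ce, de
  2-simplices (6): abc, abd, acd, bce, bde, cde

giving chain groups C_0 ≅ Z^5, C_1 ≅ Z^9, C_2 ≅ Z^6.

∂_1: C_1 → C_0 is given by ∂[p,q] = [q] − [p].
The resulting 5×9 matrix has rank 4, and its Smith normal form has invariant factors (1,1,1,1).

The boundary map ∂_2: C_2 → C_1 maps a triangle to the signed sum of its edges. For instance
  ∂bde = de − be + bd,
  ∂acd = cd − ad + ac.
As a 9×6 matrix over Z this has rank 5, with invariant factors (1,1,1,1,1).

From H_k ≅ ker(∂_k) / im(∂_{k+1}) we obtain:

  H_0: rank C_0 − rank ∂_1 = 5 − 4 = 1, and the invariant factors of ∂_1 are all 1, so H_0 ≅ Z.
  H_1: rank ker ∂_1 − rank ∂_2 = (9 − 4) − 5 = 0, and the invariant factors of ∂_2 are all 1, so H_1 ≅ 0.
  H_2: rank ker ∂_2 − rank ∂_3 = (6 − 5) − 0 = 1, and there is no ∂_3, so H_2 ≅ Z.

(K is a triangulation of the 2-sphere S^2.)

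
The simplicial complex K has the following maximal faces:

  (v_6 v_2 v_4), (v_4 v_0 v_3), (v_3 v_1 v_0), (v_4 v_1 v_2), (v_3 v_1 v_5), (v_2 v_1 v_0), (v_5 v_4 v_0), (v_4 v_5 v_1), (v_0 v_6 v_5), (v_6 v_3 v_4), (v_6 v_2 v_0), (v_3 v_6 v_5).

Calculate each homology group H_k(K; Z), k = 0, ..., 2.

H_0 = Z,  H_1 = Z_2,  H_2 = 0.

Fix the vertex order v_0 < v_1 < v_2 < v_3 < v_4 < v_5 < v_6 and write every simplex with vertices in increasing order. Then dim K = 2 and the simplices of K are:

  0-simplices (7): [v_0], [v_1], [v_2], [v_3], [v_4], [v_5], [v_6]
  1-simplices (18): (18 of them)
  2-simplices (12): (12 of them)

Hence C_0 ≅ Z^7, C_1 ≅ Z^18, C_2 ≅ Z^12.

∂_1: C_1 → C_0 sends each edge [p,q] (with p < q) to q − p.
As a 7×18 matrix over Z this has rank 6, with invariant factors (1,1,1,1,1,1).

∂_2: C_2 → C_1 maps a triangle to the signed sum of its edges. For instance
  ∂[v_1,v_2,v_4] = [v_2,v_4] − [v_1,v_4] + [v_1,v_2],
  ∂[v_0,v_1,v_2] = [v_1,v_2] − [v_0,v_2] + [v_0,v_1].
This gives a 18×12 integer matrix of rank 12; reducing to Smith normal form yields diagonal entries (1,1,1,1,1,1,1,1,1,1,1,2).

From H_k ≅ ker(∂_k) / im(∂_{k+1}) we obtain:

  H_0: rank C_0 − rank ∂_1 = 7 − 6 = 1, and the invariant factors of ∂_1 are all 1, so H_0 = Z.
  H_1: rank ker ∂_1 − rank ∂_2 = (18 − 6) − 12 = 0, and ∂_2 has invariant factor 2 > 1, so H_1 = Z_2.
  H_2: rank ker ∂_2 − rank ∂_3 = (12 − 12) − 0 = 0, and there is no ∂_3, so H_2 = 0.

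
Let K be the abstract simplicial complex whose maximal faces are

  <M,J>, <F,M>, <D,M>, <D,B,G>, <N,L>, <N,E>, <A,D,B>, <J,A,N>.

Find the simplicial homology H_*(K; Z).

H_0 = Z,  H_1 = Z,  H_2 = 0.

We work with the vertex ordering A < B < D < E < F < G < J < L < M < N. The simplices of K, each written with vertices in increasing order, are:

  0-simplices (10): A, B, D, E, F, G, J, L, M, N
  1-simplices (13): AB, AD, AJ, AN, BD, BG, DG, DM, EN, FM, JM, JN, LN
  2-simplices (3): ABD, AJN, BDG

Hence C_0 ≅ Z^10, C_1 ≅ Z^13, C_2 ≅ Z^3.

Boundary ∂_1: C_1 → C_0 is given by ∂[p,q] = [q] − [p]. For instance
  ∂AB = B − A.
This gives a 10×13 integer matrix of rank 9; reducing to Smith normal form yields diagonal entries (1,1,1,1,1,1,1,1,1).

The boundary map ∂_2: C_2 → C_1 sends each 2-simplex [p,q,r] to [q,r] − [p,r] + [p,q]. For instance
  ∂ABD = BD − AD + AB,
  ∂AJN = JN − AN + AJ.
The resulting 13×3 matrix has rank 3, and its Smith normal form has invariant factors (1,1,1).

Computing H_k = (kernel of ∂_k) / (image of ∂_{k+1}):

  H_0: rank C_0 − rank ∂_1 = 10 − 9 = 1, and the invariant factors of ∂_1 are all 1, so H_0 = Z.
  H_1: rank ker ∂_1 − rank ∂_2 = (13 − 9) − 3 = 1, and the invariant factors of ∂_2 are all 1, so H_1 = Z.
  H_2: rank ker ∂_2 − rank ∂_3 = (3 − 3) − 0 = 0, and there is no ∂_3, so H_2 = 0.

As a check, the Euler characteristic is 10 − 13 + 3 = 0, which agrees with 1 − 1 + 0 = 0.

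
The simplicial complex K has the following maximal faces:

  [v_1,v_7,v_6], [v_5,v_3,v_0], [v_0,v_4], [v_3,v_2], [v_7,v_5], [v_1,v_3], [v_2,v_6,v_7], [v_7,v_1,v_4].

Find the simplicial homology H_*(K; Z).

Fix the vertex order v_0 < v_1 < v_2 < v_3 < v_4 < v_5 < v_6 < v_7 and write every simplex with vertices in increasing order. Then dim K = 2 and the simplices of K are:

  0-simplices (8): [v_0], [v_1], [v_2], [v_3], [v_4], [v_5], [v_6], [v_7]
  1-simplices (14): [v_0,v_3], [v_0,v_4], [v_0,v_5], [v_1,v_3], [v_1,v_4], [v_1,v_6], [v_1,v_7], [v_2,v_3], [v_2,v_6], [v_2,v_7], [v_3,v_5], [v_4,v_7], [v_5,v_7], [v_6,v_7]
  2-simplices (4): [v_0,v_3,v_5], [v_1,v_4,v_7], [v_1,v_6,v_7], [v_2,v_6,v_7]

so the chain groups are C_0 ≅ Z^8, C_1 ≅ Z^14, C_2 ≅ Z^4.

The boundary map ∂_1: C_1 → C_0 sends each edge [p,q] (with p < q) to q − p.
As a 8×14 matrix over Z this has rank 7, with invariant factors (1,1,1,1,1,1,1).

Boundary ∂_2: C_2 → C_1 acts by ∂[p,q,r] = [q,r] − [p,r] + [p,q]. For instance
  ∂[v_2,v_6,v_7] = [v_6,v_7] − [v_2,v_7] + [v_2,v_6],
  ∂[v_1,v_4,v_7] = [v_4,v_7] − [v_1,v_7] + [v_1,v_4].
The 14×4 boundary matrix has rank 4 and Smith normal form diag(1,1,1,1).

Now H_k = ker ∂_k / im ∂_{k+1}, so:

  H_0: rank C_0 − rank ∂_1 = 8 − 7 = 1, and the invariant factors of ∂_1 are all 1, so H_0 = Z.
  H_1: rank ker ∂_1 − rank ∂_2 = (14 − 7) − 4 = 3, and the invariant factors of ∂_2 are all 1, so H_1 = Z^3.
  H_2: rank ker ∂_2 − rank ∂_3 = (4 − 4) − 0 = 0, and there is no ∂_3, so H_2 = 0.

H_0 = Z,  H_1 = Z^3,  H_2 = 0.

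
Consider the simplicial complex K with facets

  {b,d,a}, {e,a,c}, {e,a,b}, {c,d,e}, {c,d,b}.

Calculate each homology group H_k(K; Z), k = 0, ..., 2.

Order the vertices as a < b < c < d < e. Listing each simplex with vertices in this order, K has dimension 2 with simplices:

  0-simplices (5): a, b, c, d, e
  1-simplices (10): ab, ac, ad, ae, bc, bd, be, cd, ce, de
  2-simplices (5): abd, abe, ace, bcd, cde

so the chain groups are C_0 ≅ Z^5, C_1 ≅ Z^10, C_2 ≅ Z^5.

∂_1: C_1 → C_0 maps an edge to its endpoints' difference, ∂[p,q] = q − p.
As a 5×10 matrix over Z this has rank 4, with invariant factors (1,1,1,1).

The boundary map ∂_2: C_2 → C_1 maps a triangle to the signed sum of its edges. For instance
  ∂bcd = cd − bd + bc,
  ∂abe = be − ae + ab.
The 10×5 boundary matrix has rank 5 and Smith normal form diag(1,1,1,1,1).

Computing H_k = (kernel of ∂_k) / (image of ∂_{k+1}):

  H_0: rank C_0 − rank ∂_1 = 5 − 4 = 1, and the invariant factors of ∂_1 are all 1, so H_0 ≅ Z.
  H_1: rank ker ∂_1 − rank ∂_2 = (10 − 4) − 5 = 1, and the invariant factors of ∂_2 are all 1, so H_1 ≅ Z.
  H_2: rank ker ∂_2 − rank ∂_3 = (5 − 5) − 0 = 0, and there is no ∂_3, so H_2 ≅ 0.

As a check, the Euler characteristic is 5 − 10 + 5 = 0, which agrees with 1 − 1 + 0 = 0.
(K is a triangulation of the Möbius band.)

H_0 ≅ Z,  H_1 ≅ Z,  H_2 = 0.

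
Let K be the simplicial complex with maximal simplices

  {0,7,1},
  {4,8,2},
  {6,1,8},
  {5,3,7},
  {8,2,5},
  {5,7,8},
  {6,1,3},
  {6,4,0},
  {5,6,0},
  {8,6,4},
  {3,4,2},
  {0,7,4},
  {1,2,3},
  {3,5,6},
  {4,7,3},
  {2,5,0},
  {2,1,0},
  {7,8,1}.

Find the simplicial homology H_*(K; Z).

K has 9 vertices, 27 edges, 18 triangles.
rank ∂_0 = 0, rank ∂_1 = 8 ⇒ b_0 = 9 − 0 − 8 = 1; all invariant factors of ∂_1 are 1 so no torsion. So H_0 = Z.
rank ∂_1 = 8, rank ∂_2 = 17 ⇒ b_1 = 27 − 8 − 17 = 2; all invariant factors of ∂_2 are 1 so no torsion. So H_1 = Z^2.
rank ∂_2 = 17, rank ∂_3 = 0 ⇒ b_2 = 18 − 17 − 0 = 1. So H_2 = Z.

H_0 = Z,  H_1 = Z^2,  H_2 = Z.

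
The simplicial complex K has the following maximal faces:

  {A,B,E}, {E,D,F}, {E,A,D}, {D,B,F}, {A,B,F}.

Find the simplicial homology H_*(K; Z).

Take the total order A < B < D < E < F on the vertex set. Then K (dimension 2) consists of the simplices:

  0-simplices (5): A, B, D, E, F
  1-simplices (10): AB, AD, AE, AF, BD, BE, BF, DE, DF, EF
  2-simplices (5): ABE, ABF, ADE, BDF, DEF

Hence C_0 ≅ Z^5, C_1 ≅ Z^10, C_2 ≅ Z^5.

Boundary ∂_1: C_1 → C_0 is given by ∂[p,q] = [q] − [p]. For instance
  ∂DE = E − D.
The resulting 5×10 matrix has rank 4, and its Smith normal form has invariant factors (1,1,1,1).

∂_2: C_2 → C_1 maps a triangle to the signed sum of its edges. For instance
  ∂ADE = DE − AE + AD,
  ∂BDF = DF − BF + BD.
The resulting 10×5 matrix has rank 5, and its Smith normal form has invariant factors (1,1,1,1,1).

From H_k ≅ ker(∂_k) / im(∂_{k+1}) we obtain:

  H_0: rank C_0 − rank ∂_1 = 5 − 4 = 1, and the invariant factors of ∂_1 are all 1, so H_0 ≅ Z.
  H_1: rank ker ∂_1 − rank ∂_2 = (10 − 4) − 5 = 1, and the invariant factors of ∂_2 are all 1, so H_1 ≅ Z.
  H_2: rank ker ∂_2 − rank ∂_3 = (5 − 5) − 0 = 0, and there is no ∂_3, so H_2 ≅ 0.

H_0 ≅ Z,  H_1 ≅ Z,  H_2 = 0.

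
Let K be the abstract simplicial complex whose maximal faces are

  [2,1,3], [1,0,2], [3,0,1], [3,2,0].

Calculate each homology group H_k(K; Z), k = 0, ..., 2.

K has 4 vertices, 6 edges, 4 triangles.
rank ∂_0 = 0, rank ∂_1 = 3 ⇒ b_0 = 4 − 0 − 3 = 1; all invariant factors of ∂_1 are 1 so no torsion. So H_0 = Z.
rank ∂_1 = 3, rank ∂_2 = 3 ⇒ b_1 = 6 − 3 − 3 = 0; all invariant factors of ∂_2 are 1 so no torsion. So H_1 = 0.
rank ∂_2 = 3, rank ∂_3 = 0 ⇒ b_2 = 4 − 3 − 0 = 1. So H_2 = Z.

H_0 ≅ Z,  H_1 = 0,  H_2 ≅ Z.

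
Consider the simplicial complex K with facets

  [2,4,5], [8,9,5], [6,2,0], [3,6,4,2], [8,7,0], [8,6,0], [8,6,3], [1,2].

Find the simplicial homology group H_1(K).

Take the total order 0 < 1 < 2 < 3 < 4 < 5 < 6 < 7 < 8 < 9 on the vertex set. Then K (dimension 3) consists of the simplices:

  0-simplices (10): [0], [1], [2], [3], [4], [5], [6], [7], [8], [9]
  1-simplices (19): [0,2], [0,6], [0,7], [0,8], [1,2], [2,3], [2,4], [2,5], [2,6], [3,4], [3,6], [3,8], [4,5], [4,6], [5,8], [5,9], [6,8], [7,8], [8,9]
  2-simplices (10): [0,2,6], [0,6,8], [0,7,8], [2,3,4], [2,3,6], [2,4,5], [2,4,6], [3,4,6], [3,6,8], [5,8,9]
  3-simplices (1): [2,3,4,6]

giving chain groups C_0 ≅ Z^10, C_1 ≅ Z^19, C_2 ≅ Z^10, C_3 ≅ Z^1.

Boundary ∂_1: C_1 → C_0 is given by ∂[p,q] = [q] − [p]. For instance
  ∂[3,8] = [8] − [3].
This gives a 10×19 integer matrix of rank 9; reducing to Smith normal form yields diagonal entries (1,1,1,1,1,1,1,1,1).

The boundary map ∂_2: C_2 → C_1 sends each 2-simplex [p,q,r] to [q,r] − [p,r] + [p,q]. For instance
  ∂[3,6,8] = [6,8] − [3,8] + [3,6],
  ∂[2,4,6] = [4,6] − [2,6] + [2,4].
As a 19×10 matrix over Z this has rank 9, with invariant factors (1,1,1,1,1,1,1,1,1).

Boundary ∂_3: C_3 → C_2 sends each 3-simplex σ to the alternating sum Σ_i (−1)^i (σ with its i-th vertex removed). For instance
  ∂[2,3,4,6] = [3,4,6] − [2,4,6] + [2,3,6] − [2,3,4].
This gives a 10×1 integer matrix of rank 1; reducing to Smith normal form yields diagonal entries (1).

From H_k ≅ ker(∂_k) / im(∂_{k+1}) we obtain:

  H_1: rank ker ∂_1 − rank ∂_2 = (19 − 9) − 9 = 1, and the invariant factors of ∂_2 are all 1, so H_1 ≅ Z.

H_1 ≅ Z.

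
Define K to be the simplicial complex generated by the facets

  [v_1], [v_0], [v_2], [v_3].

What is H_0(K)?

Order the vertices as v_0 < v_1 < v_2 < v_3. Listing each simplex with vertices in this order, K has dimension 0 with simplices:

  0-simplices (4): [v_0], [v_1], [v_2], [v_3]

so the chain groups are C_0 ≅ Z^4.

Computing H_k = (kernel of ∂_k) / (image of ∂_{k+1}):

  H_0: rank C_0 − rank ∂_1 = 4 − 0 = 4, and there is no ∂_1, so H_0 = Z^4.

(K is a triangulation of a set of 4 points.)

H_0 ≅ Z^4.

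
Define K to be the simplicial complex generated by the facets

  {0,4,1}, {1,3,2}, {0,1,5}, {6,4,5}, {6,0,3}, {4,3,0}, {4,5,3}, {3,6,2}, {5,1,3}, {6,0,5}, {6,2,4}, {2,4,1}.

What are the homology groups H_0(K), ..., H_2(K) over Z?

H_0 ≅ Z,  H_1 ≅ Z/2,  H_2 = 0.

We work with the vertex ordering 0 < 1 < 2 < 3 < 4 < 5 < 6. The simplices of K, each written with vertices in increasing order, are:

  0-simplices (7): [0], [1], [2], [3], [4], [5], [6]
  1-simplices (18): [0,1], [0,3], [0,4], [0,5], [0,6], [1,2], [1,3], [1,4], [1,5], [2,3], [2,4], [2,6], [3,4], [3,5], [3,6], [4,5], [4,6], [5,6]
  2-simplices (12): [0,1,4], [0,1,5], [0,3,4], [0,3,6], [0,5,6], [1,2,3], [1,2,4], [1,3,5], [2,3,6], [2,4,6], [3,4,5], [4,5,6]

so the chain groups are C_0 ≅ Z^7, C_1 ≅ Z^18, C_2 ≅ Z^12.

∂_1: C_1 → C_0 sends each edge [p,q] (with p < q) to q − p.
This gives a 7×18 integer matrix of rank 6; reducing to Smith normal form yields diagonal entries (1,1,1,1,1,1).

The boundary map ∂_2: C_2 → C_1 sends each 2-simplex [p,q,r] to [q,r] − [p,r] + [p,q]. For instance
  ∂[2,3,6] = [3,6] − [2,6] + [2,3],
  ∂[0,1,4] = [1,4] − [0,4] + [0,1].
The resulting 18×12 matrix has rank 12, and its Smith normal form has invariant factors (1,1,1,1,1,1,1,1,1,1,1,2).

Computing H_k = (kernel of ∂_k) / (image of ∂_{k+1}):

  H_0: rank C_0 − rank ∂_1 = 7 − 6 = 1, and the invariant factors of ∂_1 are all 1, so H_0 ≅ Z.
  H_1: rank ker ∂_1 − rank ∂_2 = (18 − 6) − 12 = 0, and ∂_2 has invariant factor 2 > 1, so H_1 ≅ Z/2.
  H_2: rank ker ∂_2 − rank ∂_3 = (12 − 12) − 0 = 0, and there is no ∂_3, so H_2 ≅ 0.

As a check, the Euler characteristic is 7 − 18 + 12 = 1, which agrees with 1 − 0 + 0 = 1.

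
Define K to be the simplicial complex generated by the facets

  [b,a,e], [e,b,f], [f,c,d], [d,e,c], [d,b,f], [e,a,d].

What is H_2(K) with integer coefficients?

Fix the vertex order a < b < c < d < e < f and write every simplex with vertices in increasing order. Then dim K = 2 and the simplices of K are:

  0-simplices (6): a, b, c, d, e, f
  1-simplices (12): ab, ad, ae, bd, be, bf, cd, ce, cf, de, df, ef
  2-simplices (6): abe, ade, bdf, bef, cde, cdf

so the chain groups are C_0 ≅ Z^6, C_1 ≅ Z^12, C_2 ≅ Z^6.

The boundary map ∂_1: C_1 → C_0 maps an edge to its endpoints' difference, ∂[p,q] = q − p. For instance
  ∂ef = f − e.
The 6×12 boundary matrix has rank 5 and Smith normal form diag(1,1,1,1,1).

Boundary ∂_2: C_2 → C_1 acts by ∂[p,q,r] = [q,r] − [p,r] + [p,q]. For instance
  ∂bef = ef − bf + be,
  ∂cde = de − ce + cd.
The 12×6 boundary matrix has rank 6 and Smith normal form diag(1,1,1,1,1,1).

Now H_k = ker ∂_k / im ∂_{k+1}, so:

  H_2: rank ker ∂_2 − rank ∂_3 = (6 − 6) − 0 = 0, and there is no ∂_3, so H_2 ≅ 0.

H_2 ≅ 0.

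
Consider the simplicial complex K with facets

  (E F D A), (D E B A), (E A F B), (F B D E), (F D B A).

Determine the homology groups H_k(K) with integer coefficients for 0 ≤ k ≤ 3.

H_0 ≅ Z,  H_1 = 0,  H_2 = 0,  H_3 ≅ Z.

Take the total order A < B < D < E < F on the vertex set. Then K (dimension 3) consists of the simplices:

  0-simplices (5): A, B, D, E, F
  1-simplices (10): AB, AD, AE, AF, BD, BE, BF, DE, DF, EF
  2-simplices (10): ABD, ABE, ABF, ADE, ADF, AEF, BDE, BDF, BEF, DEF
  3-simplices (5): ABDE, ABDF, ABEF, ADEF, BDEF

Hence C_0 ≅ Z^5, C_1 ≅ Z^10, C_2 ≅ Z^10, C_3 ≅ Z^5.

The boundary map ∂_1: C_1 → C_0 is given by ∂[p,q] = [q] − [p]. For instance
  ∂BF = F − B.
This gives a 5×10 integer matrix of rank 4; reducing to Smith normal form yields diagonal entries (1,1,1,1).

The boundary map ∂_2: C_2 → C_1 sends each 2-simplex [p,q,r] to [q,r] − [p,r] + [p,q]. For instance
  ∂ABE = BE − AE + AB,
  ∂ABD = BD − AD + AB.
The resulting 10×10 matrix has rank 6, and its Smith normal form has invariant factors (1,1,1,1,1,1).

∂_3: C_3 → C_2 sends each 3-simplex σ to the alternating sum Σ_i (−1)^i (σ with its i-th vertex removed). For instance
  ∂BDEF = DEF − BEF + BDF − BDE,
  ∂ABEF = BEF − AEF + ABF − ABE.
As a 10×5 matrix over Z this has rank 4, with invariant factors (1,1,1,1).

Reading off H_k = ker ∂_k / im ∂_{k+1}:

  H_0: rank C_0 − rank ∂_1 = 5 − 4 = 1, and the invariant factors of ∂_1 are all 1, so H_0 ≅ Z.
  H_1: rank ker ∂_1 − rank ∂_2 = (10 − 4) − 6 = 0, and the invariant factors of ∂_2 are all 1, so H_1 ≅ 0.
  H_2: rank ker ∂_2 − rank ∂_3 = (10 − 6) − 4 = 0, and the invariant factors of ∂_3 are all 1, so H_2 ≅ 0.
  H_3: rank ker ∂_3 − rank ∂_4 = (5 − 4) − 0 = 1, and there is no ∂_4, so H_3 ≅ Z.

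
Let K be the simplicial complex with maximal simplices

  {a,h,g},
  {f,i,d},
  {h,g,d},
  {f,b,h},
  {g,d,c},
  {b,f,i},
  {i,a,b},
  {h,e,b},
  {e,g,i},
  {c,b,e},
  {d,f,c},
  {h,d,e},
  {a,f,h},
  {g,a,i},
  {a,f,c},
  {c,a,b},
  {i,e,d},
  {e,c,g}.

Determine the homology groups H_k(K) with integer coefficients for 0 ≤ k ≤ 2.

H_0 = Z,  H_1 = Z ⊕ Z/2Z,  H_2 = 0.

Take the total order a < b < c < d < e < f < g < h < i on the vertex set. Then K (dimension 2) consists of the simplices:

  0-simplices (9): a, b, c, d, e, f, g, h, i
  1-simplices (27): ab, ac, af, ag, ah, ai, bc, be, bf, bh, bi, cd, ce, cf, cg, de, df, dg, dh, di, eg, eh, ei, fh, fi, gh, gi
  2-simplices (18): abc, abi, acf, afh, agh, agi, bce, beh, bfh, bfi, cdf, cdg, ceg, deh, dei, dfi, dgh, egi

so the chain groups are C_0 ≅ Z^9, C_1 ≅ Z^27, C_2 ≅ Z^18.

∂_1: C_1 → C_0 sends each edge [p,q] (with p < q) to q − p.
The resulting 9×27 matrix has rank 8, and its Smith normal form has invariant factors (1,1,1,1,1,1,1,1).

The boundary map ∂_2: C_2 → C_1 acts by ∂[p,q,r] = [q,r] − [p,r] + [p,q]. For instance
  ∂bce = ce − be + bc,
  ∂egi = gi − ei + eg.
This gives a 27×18 integer matrix of rank 18; reducing to Smith normal form yields diagonal entries (1,1,1,1,1,1,1,1,1,1,1,1,1,1,1,1,1,2).

Now H_k = ker ∂_k / im ∂_{k+1}, so:

  H_0: rank C_0 − rank ∂_1 = 9 − 8 = 1, and the invariant factors of ∂_1 are all 1, so H_0 = Z.
  H_1: rank ker ∂_1 − rank ∂_2 = (27 − 8) − 18 = 1, and ∂_2 has invariant factor 2 > 1, so H_1 = Z ⊕ Z/2Z.
  H_2: rank ker ∂_2 − rank ∂_3 = (18 − 18) − 0 = 0, and there is no ∂_3, so H_2 = 0.

As a check, the Euler characteristic is 9 − 27 + 18 = 0, which agrees with 1 − 1 + 0 = 0.
(K is a triangulation of the Klein bottle.)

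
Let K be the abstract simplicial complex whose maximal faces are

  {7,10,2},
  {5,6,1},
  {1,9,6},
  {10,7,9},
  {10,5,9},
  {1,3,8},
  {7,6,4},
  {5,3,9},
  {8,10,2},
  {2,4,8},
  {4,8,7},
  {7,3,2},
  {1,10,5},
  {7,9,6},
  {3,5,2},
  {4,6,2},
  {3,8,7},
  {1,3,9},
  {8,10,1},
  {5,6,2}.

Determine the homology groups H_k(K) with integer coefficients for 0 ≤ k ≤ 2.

H_0 = Z,  H_1 = Z ⊕ Z/2Z,  H_2 = 0.

Take the total order 1 < 2 < 3 < 4 < 5 < 6 < 7 < 8 < 9 < 10 on the vertex set. Then K (dimension 2) consists of the simplices:

  0-simplices (10): [1], [2], [3], [4], [5], [6], [7], [8], [9], [10]
  1-simplices (30): (30 of them)
  2-simplices (20): (20 of them)

so the chain groups are C_0 ≅ Z^10, C_1 ≅ Z^30, C_2 ≅ Z^20.

The boundary map ∂_1: C_1 → C_0 maps an edge to its endpoints' difference, ∂[p,q] = q − p.
The 10×30 boundary matrix has rank 9 and Smith normal form diag(1,1,1,1,1,1,1,1,1).

Boundary ∂_2: C_2 → C_1 maps a triangle to the signed sum of its edges. For instance
  ∂[3,5,9] = [5,9] − [3,9] + [3,5],
  ∂[4,6,7] = [6,7] − [4,7] + [4,6].
The 30×20 boundary matrix has rank 20 and Smith normal form diag(1,1,1,1,1,1,1,1,1,1,1,1,1,1,1,1,1,1,1,2).

From H_k ≅ ker(∂_k) / im(∂_{k+1}) we obtain:

  H_0: rank C_0 − rank ∂_1 = 10 − 9 = 1, and the invariant factors of ∂_1 are all 1, so H_0 ≅ Z.
  H_1: rank ker ∂_1 − rank ∂_2 = (30 − 9) − 20 = 1, and ∂_2 has invariant factor 2 > 1, so H_1 ≅ Z ⊕ Z/2Z.
  H_2: rank ker ∂_2 − rank ∂_3 = (20 − 20) − 0 = 0, and there is no ∂_3, so H_2 ≅ 0.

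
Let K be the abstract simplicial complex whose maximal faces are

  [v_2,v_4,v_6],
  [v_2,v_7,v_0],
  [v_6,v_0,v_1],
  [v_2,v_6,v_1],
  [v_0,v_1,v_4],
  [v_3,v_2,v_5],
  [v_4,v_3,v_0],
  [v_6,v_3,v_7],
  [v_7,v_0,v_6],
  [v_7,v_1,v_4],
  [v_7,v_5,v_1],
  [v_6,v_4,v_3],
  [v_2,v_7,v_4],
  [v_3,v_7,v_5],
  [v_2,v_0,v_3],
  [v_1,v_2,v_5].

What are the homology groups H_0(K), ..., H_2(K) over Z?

H_0 ≅ Z,  H_1 ≅ Z^2,  H_2 ≅ Z.

We work with the vertex ordering v_0 < v_1 < v_2 < v_3 < v_4 < v_5 < v_6 < v_7. The simplices of K, each written with vertices in increasing order, are:

  0-simplices (8): [v_0], [v_1], [v_2], [v_3], [v_4], [v_5], [v_6], [v_7]
  1-simplices (24): (24 of them)
  2-simplices (16): (16 of them)

so the chain groups are C_0 ≅ Z^8, C_1 ≅ Z^24, C_2 ≅ Z^16.

The boundary map ∂_1: C_1 → C_0 sends each edge [p,q] (with p < q) to q − p. For instance
  ∂[v_1,v_6] = [v_6] − [v_1].
As a 8×24 matrix over Z this has rank 7, with invariant factors (1,1,1,1,1,1,1).

∂_2: C_2 → C_1 sends each 2-simplex [p,q,r] to [q,r] − [p,r] + [p,q]. For instance
  ∂[v_3,v_4,v_6] = [v_4,v_6] − [v_3,v_6] + [v_3,v_4],
  ∂[v_0,v_1,v_6] = [v_1,v_6] − [v_0,v_6] + [v_0,v_1].
As a 24×16 matrix over Z this has rank 15, with invariant factors (1,1,1,1,1,1,1,1,1,1,1,1,1,1,1).

From H_k ≅ ker(∂_k) / im(∂_{k+1}) we obtain:

  H_0: rank C_0 − rank ∂_1 = 8 − 7 = 1, and the invariant factors of ∂_1 are all 1, so H_0 = Z.
  H_1: rank ker ∂_1 − rank ∂_2 = (24 − 7) − 15 = 2, and the invariant factors of ∂_2 are all 1, so H_1 = Z^2.
  H_2: rank ker ∂_2 − rank ∂_3 = (16 − 15) − 0 = 1, and there is no ∂_3, so H_2 = Z.

As a check, the Euler characteristic is 8 − 24 + 16 = 0, which agrees with 1 − 2 + 1 = 0.
(K is a triangulation of the torus T^2.)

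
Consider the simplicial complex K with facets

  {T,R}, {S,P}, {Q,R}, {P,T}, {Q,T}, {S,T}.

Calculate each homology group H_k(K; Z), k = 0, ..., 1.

We work with the vertex ordering P < Q < R < S < T. The simplices of K, each written with vertices in increasing order, are:

  0-simplices (5): P, Q, R, S, T
  1-simplices (6): PS, PT, QR, QT, RT, ST

Hence C_0 ≅ Z^5, C_1 ≅ Z^6.

Boundary ∂_1: C_1 → C_0 is given by ∂[p,q] = [q] − [p].
The 5×6 boundary matrix has rank 4 and Smith normal form diag(1,1,1,1).

Reading off H_k = ker ∂_k / im ∂_{k+1}:

  H_0: rank C_0 − rank ∂_1 = 5 − 4 = 1, and the invariant factors of ∂_1 are all 1, so H_0 = Z.
  H_1: rank ker ∂_1 − rank ∂_2 = (6 − 4) − 0 = 2, and there is no ∂_2, so H_1 = Z^2.

As a check, the Euler characteristic is 5 − 6 = -1, which agrees with 1 − 2 = -1.
(K is a triangulation of a wedge of 2 circles.)

H_0 ≅ Z,  H_1 ≅ Z^2.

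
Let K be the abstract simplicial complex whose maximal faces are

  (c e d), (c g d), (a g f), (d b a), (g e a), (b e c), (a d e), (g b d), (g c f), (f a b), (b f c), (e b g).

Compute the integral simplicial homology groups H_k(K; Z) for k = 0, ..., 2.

We work with the vertex ordering a < b < c < d < e < f < g. The simplices of K, each written with vertices in increasing order, are:

  0-simplices (7): a, b, c, d, e, f, g
  1-simplices (18): ab, ad, ae, af, ag, bc, bd, be, bf, bg, cd, ce, cf, cg, de, dg, eg, fg
  2-simplices (12): abd, abf, ade, aeg, afg, bce, bcf, bdg, beg, cde, cdg, cfg

so the chain groups are C_0 ≅ Z^7, C_1 ≅ Z^18, C_2 ≅ Z^12.

Boundary ∂_1: C_1 → C_0 sends each edge [p,q] (with p < q) to q − p.
The 7×18 boundary matrix has rank 6 and Smith normal form diag(1,1,1,1,1,1).

∂_2: C_2 → C_1 maps a triangle to the signed sum of its edges. For instance
  ∂abf = bf − af + ab,
  ∂ade = de − ae + ad.
As a 18×12 matrix over Z this has rank 12, with invariant factors (1,1,1,1,1,1,1,1,1,1,1,2).

Reading off H_k = ker ∂_k / im ∂_{k+1}:

  H_0: rank C_0 − rank ∂_1 = 7 − 6 = 1, and the invariant factors of ∂_1 are all 1, so H_0 ≅ Z.
  H_1: rank ker ∂_1 − rank ∂_2 = (18 − 6) − 12 = 0, and ∂_2 has invariant factor 2 > 1, so H_1 ≅ Z/2.
  H_2: rank ker ∂_2 − rank ∂_3 = (12 − 12) − 0 = 0, and there is no ∂_3, so H_2 ≅ 0.

H_0 ≅ Z,  H_1 ≅ Z/2,  H_2 = 0.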